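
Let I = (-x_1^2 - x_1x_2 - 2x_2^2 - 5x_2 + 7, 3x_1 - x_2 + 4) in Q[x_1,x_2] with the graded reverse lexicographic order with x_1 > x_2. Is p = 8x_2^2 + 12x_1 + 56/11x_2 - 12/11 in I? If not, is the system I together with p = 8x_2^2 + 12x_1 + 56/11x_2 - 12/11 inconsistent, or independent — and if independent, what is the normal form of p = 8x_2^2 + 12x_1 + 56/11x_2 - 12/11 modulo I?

First compute the reduced Gröbner basis of I by Buchberger's algorithm.
f_1 = -x_1^2 - x_1x_2 - 2x_2^2 - 5x_2 + 7, LT = x_1^2.
f_2 = 3x_1 - x_2 + 4, LT = x_1.

S(f_1,f_2): lcm = x_1^2. S = 4/3x_1x_2 + 2x_2^2 - 4/3x_1 + 5x_2 - 7.
  leading term x_1x_2: subtract (4/9x_2)·f_2 from 4/3x_1x_2 + 2x_2^2 - 4/3x_1 + 5x_2 - 7 → 22/9x_2^2 - 4/3x_1 + 29/9x_2 - 7
  leading term x_2^2: no divisor's leading term divides it; move 22/9x_2^2 to the remainder.
  leading term x_1: subtract (-4/9)·f_2 from -4/3x_1 + 29/9x_2 - 7 → 25/9x_2 - 47/9
  leading term x_2: no divisor's leading term divides it; move 25/9x_2 to the remainder.
  leading term 1: no divisor's leading term divides it; move -47/9 to the remainder.
  remainder 22/9x_2^2 + 25/9x_2 - 47/9 ≠ 0; add h_3 = 22/9x_2^2 + 25/9x_2 - 47/9 to the basis.

The other S-polynomials (S(f_1,h_3), S(f_2,h_3)) all reduce to 0 modulo the current basis, so we have a Gröbner basis.
Inter-reduce: drop elements whose leading term is divisible by another's, tail-reduce, and make monic.
Reduced Gröbner basis: {x_2^2 + 25/22x_2 - 47/22, x_1 - 1/3x_2 + 4/3}.
Label its elements g_1 = x_2^2 + 25/22x_2 - 47/22, g_2 = x_1 - 1/3x_2 + 4/3.

Reduce p = 8x_2^2 + 12x_1 + 56/11x_2 - 12/11 modulo G:
  leading term x_2^2: subtract (8)·g_1 from 8x_2^2 + 12x_1 + 56/11x_2 - 12/11 → 12x_1 - 4x_2 + 16
  leading term x_1: subtract (12)·g_2 from 12x_1 - 4x_2 + 16 → 0
  normal form = 0.
Since the normal form is 0, p ∈ I.

8x_2^2 + 12x_1 + 56/11x_2 - 12/11 lies in I (it reduces to 0).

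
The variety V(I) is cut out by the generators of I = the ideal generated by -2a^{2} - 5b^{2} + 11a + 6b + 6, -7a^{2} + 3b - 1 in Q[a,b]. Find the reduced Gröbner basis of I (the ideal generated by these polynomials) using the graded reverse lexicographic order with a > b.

Buchberger's algorithm terminates because the ascending chain of leading-term ideals stabilizes.

f_1 = -2a^{2} - 5b^{2} + 11a + 6b + 6, LT = a^{2}.
f_2 = -7a^{2} + 3b - 1, LT = a^{2}.

S(f_1,f_2): lcm = a^{2}. S = \tfrac{5}{2}b^{2} - \tfrac{11}{2}a - \tfrac{18}{7}b - \tfrac{22}{7}.
  reduce S modulo (f_1, f_2):
  remainder \tfrac{5}{2}b^{2} - \tfrac{11}{2}a - \tfrac{18}{7}b - \tfrac{22}{7} ≠ 0; add g_3 = \tfrac{5}{2}b^{2} - \tfrac{11}{2}a - \tfrac{18}{7}b - \tfrac{22}{7} to the basis.

The other S-polynomials (S(f_1,g_3), S(f_2,g_3)) all reduce to 0 modulo the current basis, so we have a Gröbner basis.
Inter-reduce: drop elements whose leading term is divisible by another's, tail-reduce, and make monic.

G = {a^{2} - \tfrac{3}{7}b + \tfrac{1}{7}, b^{2} - \tfrac{11}{5}a - \tfrac{36}{35}b - \tfrac{44}{35}}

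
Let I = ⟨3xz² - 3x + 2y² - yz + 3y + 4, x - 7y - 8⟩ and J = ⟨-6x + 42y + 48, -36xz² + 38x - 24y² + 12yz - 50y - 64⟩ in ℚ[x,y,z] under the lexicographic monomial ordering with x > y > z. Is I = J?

Two ideals are equal iff their reduced Gröbner bases coincide (the reduced basis is unique for a fixed ordering).
Buchberger on the first generating set:
f_1 = 3xz² - 3x + 2y² - yz + 3y + 4, LT = xz².
f_2 = x - 7y - 8, LT = x.

S(f_1,f_2): lcm = xz². S = -x + ⅔y² + 7yz² - ⅓yz + y + 8z² + 4/3.
  leading term x: subtract (-1)·f_2 from -x + ⅔y² + 7yz² - ⅓yz + y + 8z² + 4/3 → ⅔y² + 7yz² - ⅓yz - 6y + 8z² - 20/3
  leading term y²: no divisor's leading term divides it; move ⅔y² to the remainder.
  leading term yz²: no divisor's leading term divides it; move 7yz² to the remainder.
  leading term yz: no divisor's leading term divides it; move -⅓yz to the remainder.
  leading term y: no divisor's leading term divides it; move -6y to the remainder.
  leading term z²: no divisor's leading term divides it; move 8z² to the remainder.
  leading term 1: no divisor's leading term divides it; move -20/3 to the remainder.
  remainder ⅔y² + 7yz² - ⅓yz - 6y + 8z² - 20/3 ≠ 0; add g_3 = ⅔y² + 7yz² - ⅓yz - 6y + 8z² - 20/3 to the basis.

S(f_1,g_3): leading monomials are coprime, so the S-polynomial reduces to 0 (Buchberger's first criterion).
S(f_2,g_3): leading monomials are coprime, so the S-polynomial reduces to 0 (Buchberger's first criterion).
Every S-polynomial of the final basis reduces to 0, so we have a Gröbner basis.
Inter-reduce: drop elements whose leading term is divisible by another's, tail-reduce, and make monic.
Reduced Gröbner basis: {x - 7y - 8, y² + 21/2yz² - ½yz - 9y + 12z² - 10}.

Buchberger on the second generating set:
h_1 = -6x + 42y + 48, LT = x.
h_2 = -36xz² + 38x - 24y² + 12yz - 50y - 64, LT = xz².

S(h_1,h_2): lcm = xz². S = 19/18x - ⅔y² - 7yz² + ⅓yz - 25/18y - 8z² - 16/9.
  leading term x: subtract (-19/108)·h_1 from 19/18x - ⅔y² - 7yz² + ⅓yz - 25/18y - 8z² - 16/9 → -⅔y² - 7yz² + ⅓yz + 6y - 8z² + 20/3
  leading term y²: no divisor's leading term divides it; move -⅔y² to the remainder.
  leading term yz²: no divisor's leading term divides it; move -7yz² to the remainder.
  leading term yz: no divisor's leading term divides it; move ⅓yz to the remainder.
  leading term y: no divisor's leading term divides it; move 6y to the remainder.
  leading term z²: no divisor's leading term divides it; move -8z² to the remainder.
  leading term 1: no divisor's leading term divides it; move 20/3 to the remainder.
  remainder -⅔y² - 7yz² + ⅓yz + 6y - 8z² + 20/3 ≠ 0; add k_3 = -⅔y² - 7yz² + ⅓yz + 6y - 8z² + 20/3 to the basis.

S(h_1,k_3): leading monomials are coprime, so the S-polynomial reduces to 0 (Buchberger's first criterion).
S(h_2,k_3): leading monomials are coprime, so the S-polynomial reduces to 0 (Buchberger's first criterion).
Every S-polynomial of the final basis reduces to 0, so we have a Gröbner basis.
Inter-reduce: drop elements whose leading term is divisible by another's, tail-reduce, and make monic.
Reduced Gröbner basis: {x - 7y - 8, y² + 21/2yz² - ½yz - 9y + 12z² - 10}.

Same reduced basis, so the two generating sets span the same ideal.

Yes, the ideals are equal.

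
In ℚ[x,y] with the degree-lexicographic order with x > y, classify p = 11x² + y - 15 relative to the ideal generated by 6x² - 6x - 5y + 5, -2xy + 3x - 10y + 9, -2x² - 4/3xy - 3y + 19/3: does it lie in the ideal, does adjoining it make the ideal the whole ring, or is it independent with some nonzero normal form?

First compute the reduced Gröbner basis of I by Buchberger's algorithm.
f_1 = 6x² - 6x - 5y + 5, LT = x².
f_2 = -2xy + 3x - 10y + 9, LT = xy.
f_3 = -2x² - 4/3xy - 3y + 19/3, LT = x².

S(f_1,f_2): lcm = x²y. S = 3/2x² - 6xy - ⅚y² + 9/2x + ⅚y.
  leading term x²: subtract (¼)·f_1 from 3/2x² - 6xy - ⅚y² + 9/2x + ⅚y → -6xy - ⅚y² + 6x + 25/12y - 5/4
  leading term xy: subtract (3)·f_2 from -6xy - ⅚y² + 6x + 25/12y - 5/4 → -⅚y² - 3x + 385/12y - 113/4
  leading term y²: no divisor's leading term divides it; move -⅚y² to the remainder.
  leading term x: no divisor's leading term divides it; move -3x to the remainder.
  leading term y: no divisor's leading term divides it; move 385/12y to the remainder.
  leading term 1: no divisor's leading term divides it; move -113/4 to the remainder.
  remainder -⅚y² - 3x + 385/12y - 113/4 ≠ 0; add h_4 = -⅚y² - 3x + 385/12y - 113/4 to the basis.

S(f_1,f_3): lcm = x². S = -⅔xy - x - 7/3y + 4.
  leading term xy: subtract (⅓)·f_2 from -⅔xy - x - 7/3y + 4 → -2x + y + 1
  leading term x: no divisor's leading term divides it; move -2x to the remainder.
  leading term y: no divisor's leading term divides it; move y to the remainder.
  leading term 1: no divisor's leading term divides it; move 1 to the remainder.
  remainder -2x + y + 1 ≠ 0; add h_5 = -2x + y + 1 to the basis.

S(f_2,f_3): lcm = x²y. S = -⅔xy² - 3/2x² + 5xy - 3/2y² - 9/2x + 19/6y.
  leading term xy²: subtract (⅓y)·f_2 from -⅔xy² - 3/2x² + 5xy - 3/2y² - 9/2x + 19/6y → -3/2x² + 4xy + 11/6y² - 9/2x + ⅙y
  leading term x²: subtract (-¼)·f_1 from -3/2x² + 4xy + 11/6y² - 9/2x + ⅙y → 4xy + 11/6y² - 6x - 13/12y + 5/4
  leading term xy: subtract (-2)·f_2 from 4xy + 11/6y² - 6x - 13/12y + 5/4 → 11/6y² - 253/12y + 77/4
  leading term y²: subtract (-11/5)·h_4 from 11/6y² - 253/12y + 77/4 → -33/5x + 99/2y - 429/10
  leading term x: subtract (33/10)·h_5 from -33/5x + 99/2y - 429/10 → 231/5y - 231/5
  leading term y: no divisor's leading term divides it; move 231/5y to the remainder.
  leading term 1: no divisor's leading term divides it; move -231/5 to the remainder.
  remainder 231/5y - 231/5 ≠ 0; add h_6 = 231/5y - 231/5 to the basis.

The other S-polynomials (S(f_1,h_4), S(f_2,h_4), S(f_3,h_4), S(f_1,h_5), S(f_2,h_5), S(f_3,h_5), S(h_4,h_5), S(f_1,h_6), S(f_2,h_6), S(f_3,h_6), S(h_4,h_6), S(h_5,h_6)) all reduce to 0 modulo the current basis, so we have a Gröbner basis.
Inter-reduce: drop elements whose leading term is divisible by another's, tail-reduce, and make monic.
Reduced Gröbner basis: {x - 1, y - 1}.
Label its elements g_1 = x - 1, g_2 = y - 1.

Reduce p = 11x² + y - 15 modulo G:
  leading term x²: subtract (11x)·g_1 from 11x² + y - 15 → 11x + y - 15
  leading term x: subtract (11)·g_1 from 11x + y - 15 → y - 4
  leading term y: subtract (1)·g_2 from y - 4 → -3
  leading term 1: no divisor's leading term divides it; move -3 to the remainder.
  normal form = -3.
The normal form is nonzero, so p ∉ I. Since p minus its normal form lies in I, I + (p) = I + (r) where r = -3; decide whether this ideal is the whole ring.
Here r = -3 is a nonzero constant, hence a unit: 1 ∈ I + (p), the Gröbner basis of I + (p) is {1}, and the enlarged system has no common solution — adjoining p is inconsistent.

Adjoining 11x² + y - 15 makes the ideal the whole ring: the system is inconsistent.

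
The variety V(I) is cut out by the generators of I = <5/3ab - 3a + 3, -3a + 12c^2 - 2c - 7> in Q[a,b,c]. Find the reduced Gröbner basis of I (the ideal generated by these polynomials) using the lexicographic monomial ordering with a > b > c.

G = {a - 4c^2 + 2/3c + 7/3, bc^2 - 1/6bc - 7/12b - 9/5c^2 + 3/10c + 3/2}

This is the nonlinear analogue of row-reducing a linear system.

f_1 = 5/3ab - 3a + 3, LT = ab.
f_2 = -3a + 12c^2 - 2c - 7, LT = a.

S(f_1,f_2): lcm = ab. S = -9/5a + 4bc^2 - 2/3bc - 7/3b + 9/5.
  leading term a: subtract (3/5)·f_2 from -9/5a + 4bc^2 - 2/3bc - 7/3b + 9/5 → 4bc^2 - 2/3bc - 7/3b - 36/5c^2 + 6/5c + 6
  leading term bc^2: no divisor's leading term divides it; move 4bc^2 to the remainder.
  leading term bc: no divisor's leading term divides it; move -2/3bc to the remainder.
  leading term b: no divisor's leading term divides it; move -7/3b to the remainder.
  leading term c^2: no divisor's leading term divides it; move -36/5c^2 to the remainder.
  leading term c: no divisor's leading term divides it; move 6/5c to the remainder.
  leading term 1: no divisor's leading term divides it; move 6 to the remainder.
  remainder 4bc^2 - 2/3bc - 7/3b - 36/5c^2 + 6/5c + 6 ≠ 0; add g_3 = 4bc^2 - 2/3bc - 7/3b - 36/5c^2 + 6/5c + 6 to the basis.

The other S-polynomials (S(f_1,g_3), S(f_2,g_3)) all reduce to 0 modulo the current basis, so we have a Gröbner basis.
Inter-reduce: drop elements whose leading term is divisible by another's, tail-reduce, and make monic.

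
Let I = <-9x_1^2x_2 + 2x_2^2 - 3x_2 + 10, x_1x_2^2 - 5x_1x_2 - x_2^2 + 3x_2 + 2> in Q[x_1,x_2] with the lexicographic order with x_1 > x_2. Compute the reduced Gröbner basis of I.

G = {x_1 - 1/36x_2^4 + 5/12x_2^3 - 61/36x_2^2 + 31/12x_2 - 41/18, x_2^5 - 16x_2^4 + 72x_2^3 - 110x_2^2 + 71x_2 - 18}

f_1 = -9x_1^2x_2 + 2x_2^2 - 3x_2 + 10, LT = x_1^2x_2.
f_2 = x_1x_2^2 - 5x_1x_2 - x_2^2 + 3x_2 + 2, LT = x_1x_2^2.

S(f_1,f_2): lcm = x_1^2x_2^2. S = 5x_1^2x_2 + x_1x_2^2 - 3x_1x_2 - 2x_1 - 2/9x_2^3 + 1/3x_2^2 - 10/9x_2.
  reduce S modulo (f_1, f_2):
  remainder 2x_1x_2 - 2x_1 - 2/9x_2^3 + 22/9x_2^2 - 52/9x_2 + 32/9 ≠ 0; add g_3 = 2x_1x_2 - 2x_1 - 2/9x_2^3 + 22/9x_2^2 - 52/9x_2 + 32/9 to the basis.

S(f_1,g_3): lcm = x_1^2x_2. S = x_1^2 + 1/9x_1x_2^3 - 11/9x_1x_2^2 + 26/9x_1x_2 - 16/9x_1 - 2/9x_2^2 + 1/3x_2 - 10/9.
  reduce S modulo (f_1, f_2, g_3):
  remainder x_1^2 - 20/9x_1 + 5/81x_2^3 - 55/81x_2^2 + 67/81x_2 + 82/81 ≠ 0; add g_4 = x_1^2 - 20/9x_1 + 5/81x_2^3 - 55/81x_2^2 + 67/81x_2 + 82/81 to the basis.

S(f_2,g_3): lcm = x_1x_2^2. S = -4x_1x_2 + 1/9x_2^4 - 11/9x_2^3 + 17/9x_2^2 + 11/9x_2 + 2.
  reduce S modulo (f_1, f_2, g_3, g_4):
  remainder -4x_1 + 1/9x_2^4 - 5/3x_2^3 + 61/9x_2^2 - 31/3x_2 + 82/9 ≠ 0; add g_5 = -4x_1 + 1/9x_2^4 - 5/3x_2^3 + 61/9x_2^2 - 31/3x_2 + 82/9 to the basis.

S(f_2,g_4): lcm = x_1^2x_2^2. S = -5x_1^2x_2 + 11/9x_1x_2^2 + 3x_1x_2 + 2x_1 - 5/81x_2^5 + 55/81x_2^4 - 67/81x_2^3 - 82/81x_2^2.
  reduce S modulo (f_1, f_2, g_3, g_4, g_5):
  remainder -5/81x_2^5 + 80/81x_2^4 - 40/9x_2^3 + 550/81x_2^2 - 355/81x_2 + 10/9 ≠ 0; add g_6 = -5/81x_2^5 + 80/81x_2^4 - 40/9x_2^3 + 550/81x_2^2 - 355/81x_2 + 10/9 to the basis.

The other S-polynomials (S(f_1,g_4), S(g_3,g_4), S(f_1,g_5), S(f_2,g_5), S(g_3,g_5), S(g_4,g_5), S(f_1,g_6), S(f_2,g_6), S(g_3,g_6), S(g_4,g_6), S(g_5,g_6)) all reduce to 0 modulo the current basis, so we have a Gröbner basis.
Inter-reduce: drop elements whose leading term is divisible by another's, tail-reduce, and make monic.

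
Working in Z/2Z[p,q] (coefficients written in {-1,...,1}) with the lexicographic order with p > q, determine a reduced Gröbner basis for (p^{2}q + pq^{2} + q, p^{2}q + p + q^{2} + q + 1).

G = {p^{2} + pq + q^{3} + q + 1, pq^{2} + p + q^{2} + 1, q^{4} + q^{2}}

f_1 = p^{2}q + pq^{2} + q, LT = p^{2}q.
f_2 = p^{2}q + p + q^{2} + q + 1, LT = p^{2}q.

S(f_1,f_2): lcm = p^{2}q. S = pq^{2} + p + q^{2} + 1.
  reduce S modulo (f_1, f_2):
  remainder pq^{2} + p + q^{2} + 1 ≠ 0; add g_3 = pq^{2} + p + q^{2} + 1 to the basis.

S(f_1,g_3): lcm = p^{2}q^{2}. S = p^{2} + pq^{3} + pq^{2} + p + q^{2}.
  reduce S modulo (f_1, f_2, g_3):
  remainder p^{2} + pq + q^{3} + q + 1 ≠ 0; add g_4 = p^{2} + pq + q^{3} + q + 1 to the basis.

S(f_1,g_4): lcm = p^{2}q. S = q^{4} + q^{2}.
  reduce S modulo (f_1, f_2, g_3, g_4):
  remainder q^{4} + q^{2} ≠ 0; add g_5 = q^{4} + q^{2} to the basis.

The other S-polynomials (S(f_2,g_3), S(f_2,g_4), S(g_3,g_4), S(f_1,g_5), S(f_2,g_5), S(g_3,g_5), S(g_4,g_5)) all reduce to 0 modulo the current basis, so we have a Gröbner basis.
Inter-reduce: drop elements whose leading term is divisible by another's, tail-reduce, and make monic.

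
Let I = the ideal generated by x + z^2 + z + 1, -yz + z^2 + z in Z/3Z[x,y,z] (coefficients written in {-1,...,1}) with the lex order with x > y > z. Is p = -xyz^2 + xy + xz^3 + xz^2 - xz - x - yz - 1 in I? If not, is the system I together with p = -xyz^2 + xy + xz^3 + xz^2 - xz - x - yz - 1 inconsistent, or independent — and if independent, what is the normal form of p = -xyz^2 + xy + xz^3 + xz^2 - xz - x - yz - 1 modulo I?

-xyz^2 + xy + xz^3 + xz^2 - xz - x - yz - 1 is independent of I; its normal form modulo I is -y - z^2.

First compute the reduced Gröbner basis of I by Buchberger's algorithm.
f_1 = x + z^2 + z + 1, LT = x.
f_2 = -yz + z^2 + z, LT = yz.

The S-polynomials (S(f_1,f_2)) all reduce to 0 modulo the current basis, so we have a Gröbner basis.
Inter-reduce: drop elements whose leading term is divisible by another's, tail-reduce, and make monic.
Reduced Gröbner basis: {x + z^2 + z + 1, yz - z^2 - z}.
Label its elements g_1 = x + z^2 + z + 1, g_2 = yz - z^2 - z.

Reduce p = -xyz^2 + xy + xz^3 + xz^2 - xz - x - yz - 1 modulo G:
  leading term xyz^2: subtract (-yz^2)·g_1 from -xyz^2 + xy + xz^3 + xz^2 - xz - x - yz - 1 → xy + xz^3 + xz^2 - xz - x + yz^4 + yz^3 + yz^2 - yz - 1
  leading term xy: subtract (y)·g_1 from xy + xz^3 + xz^2 - xz - x + yz^4 + yz^3 + yz^2 - yz - 1 → xz^3 + xz^2 - xz - x + yz^4 + yz^3 + yz - y - 1
  leading term xz^3: subtract (z^3)·g_1 from xz^3 + xz^2 - xz - x + yz^4 + yz^3 + yz - y - 1 → xz^2 - xz - x + yz^4 + yz^3 + yz - y - z^5 - z^4 - z^3 - 1
  leading term xz^2: subtract (z^2)·g_1 from xz^2 - xz - x + yz^4 + yz^3 + yz - y - z^5 - z^4 - z^3 - 1 → -xz - x + yz^4 + yz^3 + yz - y - z^5 + z^4 + z^3 - z^2 - 1
  leading term xz: subtract (-z)·g_1 from -xz - x + yz^4 + yz^3 + yz - y - z^5 + z^4 + z^3 - z^2 - 1 → -x + yz^4 + yz^3 + yz - y - z^5 + z^4 - z^3 + z - 1
  leading term x: subtract (-1)·g_1 from -x + yz^4 + yz^3 + yz - y - z^5 + z^4 - z^3 + z - 1 → yz^4 + yz^3 + yz - y - z^5 + z^4 - z^3 + z^2 - z
  leading term yz^4: subtract (z^3)·g_2 from yz^4 + yz^3 + yz - y - z^5 + z^4 - z^3 + z^2 - z → yz^3 + yz - y - z^4 - z^3 + z^2 - z
  leading term yz^3: subtract (z^2)·g_2 from yz^3 + yz - y - z^4 - z^3 + z^2 - z → yz - y + z^2 - z
  leading term yz: subtract (1)·g_2 from yz - y + z^2 - z → -y - z^2
  leading term y: no divisor's leading term divides it; move -y to the remainder.
  leading term z^2: no divisor's leading term divides it; move -z^2 to the remainder.
  normal form = -y - z^2.
The normal form is nonzero, so p ∉ I. Since p minus its normal form lies in I, I + (p) = I + (r) where r = -y - z^2; decide whether this ideal is the whole ring.
Run Buchberger on G together with r (pairs among the g_i already reduce to 0 since G is a Gröbner basis):
g_1 = x + z^2 + z + 1, LT = x.
g_2 = yz - z^2 - z, LT = yz.
r = -y - z^2, LT = y.

S(g_2,r): lcm = yz. S = -z^3 - z^2 - z.
  leading term z^3: no divisor's leading term divides it; move -z^3 to the remainder.
  leading term z^2: no divisor's leading term divides it; move -z^2 to the remainder.
  leading term z: no divisor's leading term divides it; move -z to the remainder.
  remainder -z^3 - z^2 - z ≠ 0; add m_4 = -z^3 - z^2 - z to the basis.

The other S-polynomials (S(g_1,g_2), S(g_1,r), S(g_1,m_4), S(g_2,m_4), S(r,m_4)) all reduce to 0 modulo the current basis, so we have a Gröbner basis.
Inter-reduce: drop elements whose leading term is divisible by another's, tail-reduce, and make monic.
Reduced Gröbner basis: {x + z^2 + z + 1, y + z^2, z^3 + z^2 + z}.
The reduced Gröbner basis of I + (p) is {x + z^2 + z + 1, y + z^2, z^3 + z^2 + z} ≠ {1}, a proper ideal, so the enlarged system stays consistent: p is independent of I, with normal form -y - z^2.

Ideal membership is decidable via reduction modulo a Gröbner basis.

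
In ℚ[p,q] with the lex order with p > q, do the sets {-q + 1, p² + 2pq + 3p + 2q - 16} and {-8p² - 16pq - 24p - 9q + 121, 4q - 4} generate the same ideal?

Equality of ideals is decidable: compute both reduced Gröbner bases (unique for the ordering) and check whether they agree.
Buchberger on the first generating set:
f_1 = -q + 1, LT = q.
f_2 = p² + 2pq + 3p + 2q - 16, LT = p².

S(f_1,f_2): leading monomials are coprime, so the S-polynomial reduces to 0 (Buchberger's first criterion).
Every S-polynomial of the final basis reduces to 0, so we have a Gröbner basis.
Inter-reduce: drop elements whose leading term is divisible by another's, tail-reduce, and make monic.
Reduced Gröbner basis: {p² + 5p - 14, q - 1}.

Buchberger on the second generating set:
h_1 = -8p² - 16pq - 24p - 9q + 121, LT = p².
h_2 = 4q - 4, LT = q.

S(h_1,h_2): leading monomials are coprime, so the S-polynomial reduces to 0 (Buchberger's first criterion).
Every S-polynomial of the final basis reduces to 0, so we have a Gröbner basis.
Inter-reduce: drop elements whose leading term is divisible by another's, tail-reduce, and make monic.
Reduced Gröbner basis: {p² + 5p - 14, q - 1}.

Same reduced basis, so the two generating sets span the same ideal.

Yes, the ideals are equal.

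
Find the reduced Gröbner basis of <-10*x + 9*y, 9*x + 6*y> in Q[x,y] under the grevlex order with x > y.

G = {x, y}

f_1 = -10*x + 9*y, LT = x.
f_2 = 9*x + 6*y, LT = x.

S(f_1,f_2): lcm = x. S = -47/30*y.
  leading term y: no divisor's leading term divides it; move -47/30*y to the remainder.
  remainder -47/30*y ≠ 0; add g_3 = -47/30*y to the basis.

The other S-polynomials (S(f_1,g_3), S(f_2,g_3)) all reduce to 0 modulo the current basis, so we have a Gröbner basis.
Inter-reduce: drop elements whose leading term is divisible by another's, tail-reduce, and make monic.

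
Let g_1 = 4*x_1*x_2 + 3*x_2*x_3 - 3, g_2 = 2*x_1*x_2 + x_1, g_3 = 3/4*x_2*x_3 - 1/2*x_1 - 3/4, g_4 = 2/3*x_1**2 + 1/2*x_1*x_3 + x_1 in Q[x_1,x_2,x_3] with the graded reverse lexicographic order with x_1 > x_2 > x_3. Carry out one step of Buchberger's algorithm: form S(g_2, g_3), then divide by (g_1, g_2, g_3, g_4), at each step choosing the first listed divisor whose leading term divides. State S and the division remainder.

lcm(LM(g_2), LM(g_3)) = x_1*x_2*x_3.
S = (lcm/LT(g_2))·g_2 − (lcm/LT(g_3))·g_3 = 2/3*x_1**2 + 1/2*x_1*x_3 + x_1.
Reduce S modulo (g_1, g_2, g_3, g_4) in that order:
  leading term x_1**2: subtract (1)·g_4 from 2/3*x_1**2 + 1/2*x_1*x_3 + x_1 → 0
The remainder is 0, so this S-polynomial contributes no new basis element.

S(g_2, g_3) = 2/3*x_1**2 + 1/2*x_1*x_3 + x_1; remainder on division = 0.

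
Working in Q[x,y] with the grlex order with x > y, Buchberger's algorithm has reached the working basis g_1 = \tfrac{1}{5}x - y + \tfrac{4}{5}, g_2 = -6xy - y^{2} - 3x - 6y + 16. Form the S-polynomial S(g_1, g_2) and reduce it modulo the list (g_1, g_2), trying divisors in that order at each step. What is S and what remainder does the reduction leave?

lcm(LM(g_1), LM(g_2)) = xy.
S = (lcm/LT(g_1))·g_1 − (lcm/LT(g_2))·g_2 = -\tfrac{31}{6}y^{2} - \tfrac{1}{2}x + 3y + \tfrac{8}{3}.
Reduce S modulo (g_1, g_2) in that order:
  leading term y^{2}: no divisor's leading term divides it; move -\tfrac{31}{6}y^{2} to the remainder.
  leading term x: subtract (-\tfrac{5}{2})·g_1 from -\tfrac{1}{2}x + 3y + \tfrac{8}{3} → \tfrac{1}{2}y + \tfrac{14}{3}
  leading term y: no divisor's leading term divides it; move \tfrac{1}{2}y to the remainder.
  leading term 1: no divisor's leading term divides it; move \tfrac{14}{3} to the remainder.
The remainder -\tfrac{31}{6}y^{2} + \tfrac{1}{2}y + \tfrac{14}{3} is nonzero, so it would be added as the next basis element.
This is the inner loop of Buchberger's algorithm — each nonzero remainder becomes a new basis element.

S(g_1, g_2) = -\tfrac{31}{6}y^{2} - \tfrac{1}{2}x + 3y + \tfrac{8}{3}; remainder on division = -\tfrac{31}{6}y^{2} + \tfrac{1}{2}y + \tfrac{14}{3}.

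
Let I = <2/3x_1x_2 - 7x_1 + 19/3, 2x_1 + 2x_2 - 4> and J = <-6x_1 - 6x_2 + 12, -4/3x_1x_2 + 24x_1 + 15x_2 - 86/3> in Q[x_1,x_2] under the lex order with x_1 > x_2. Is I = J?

Since reduced Gröbner bases are canonical representatives of ideals under a given ordering, it suffices to compute and compare them.
Buchberger on the first generating set:
f_1 = 2/3x_1x_2 - 7x_1 + 19/3, LT = x_1x_2.
f_2 = 2x_1 + 2x_2 - 4, LT = x_1.

S(f_1,f_2): lcm = x_1x_2. S = -21/2x_1 - x_2^2 + 2x_2 + 19/2.
  leading term x_1: subtract (-21/4)·f_2 from -21/2x_1 - x_2^2 + 2x_2 + 19/2 → -x_2^2 + 25/2x_2 - 23/2
  leading term x_2^2: no divisor's leading term divides it; move -x_2^2 to the remainder.
  leading term x_2: no divisor's leading term divides it; move 25/2x_2 to the remainder.
  leading term 1: no divisor's leading term divides it; move -23/2 to the remainder.
  remainder -x_2^2 + 25/2x_2 - 23/2 ≠ 0; add g_3 = -x_2^2 + 25/2x_2 - 23/2 to the basis.

The other S-polynomials (S(f_1,g_3), S(f_2,g_3)) all reduce to 0 modulo the current basis, so we have a Gröbner basis.
Inter-reduce: drop elements whose leading term is divisible by another's, tail-reduce, and make monic.
Reduced Gröbner basis: {x_1 + x_2 - 2, x_2^2 - 25/2x_2 + 23/2}.

Buchberger on the second generating set:
h_1 = -6x_1 - 6x_2 + 12, LT = x_1.
h_2 = -4/3x_1x_2 + 24x_1 + 15x_2 - 86/3, LT = x_1x_2.

S(h_1,h_2): lcm = x_1x_2. S = 18x_1 + x_2^2 + 37/4x_2 - 43/2.
  leading term x_1: subtract (-3)·h_1 from 18x_1 + x_2^2 + 37/4x_2 - 43/2 → x_2^2 - 35/4x_2 + 29/2
  leading term x_2^2: no divisor's leading term divides it; move x_2^2 to the remainder.
  leading term x_2: no divisor's leading term divides it; move -35/4x_2 to the remainder.
  leading term 1: no divisor's leading term divides it; move 29/2 to the remainder.
  remainder x_2^2 - 35/4x_2 + 29/2 ≠ 0; add k_3 = x_2^2 - 35/4x_2 + 29/2 to the basis.

The other S-polynomials (S(h_1,k_3), S(h_2,k_3)) all reduce to 0 modulo the current basis, so we have a Gröbner basis.
Inter-reduce: drop elements whose leading term is divisible by another's, tail-reduce, and make monic.
Reduced Gröbner basis: {x_1 + x_2 - 2, x_2^2 - 35/4x_2 + 29/2}.

Since the reduced bases disagree, the two ideals are not the same.

No, the ideals differ.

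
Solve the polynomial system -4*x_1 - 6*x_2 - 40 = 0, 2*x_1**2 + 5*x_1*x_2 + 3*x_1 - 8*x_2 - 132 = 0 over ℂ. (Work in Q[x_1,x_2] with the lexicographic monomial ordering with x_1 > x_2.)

Compute a lex Gröbner basis by Buchberger's algorithm.
f_1 = -4*x_1 - 6*x_2 - 40, LT = x_1.
f_2 = 2*x_1**2 + 5*x_1*x_2 + 3*x_1 - 8*x_2 - 132, LT = x_1**2.

S(f_1,f_2): lcm = x_1**2. S = -x_1*x_2 + 17/2*x_1 + 4*x_2 + 66.
  reduce S modulo (f_1, f_2):
  remainder 3/2*x_2**2 + 5/4*x_2 - 19 ≠ 0; add h_3 = 3/2*x_2**2 + 5/4*x_2 - 19 to the basis.

The other S-polynomials (S(f_1,h_3), S(f_2,h_3)) all reduce to 0 modulo the current basis, so we have a Gröbner basis.
Inter-reduce: drop elements whose leading term is divisible by another's, tail-reduce, and make monic.
Reduced Gröbner basis: {x_1 + 3/2*x_2 + 10, x_2**2 + 5/6*x_2 - 38/3}.

From the last basis element, x_2**2 + 5/6*x_2 - 38/3 = 0, so x_2 takes values in {-4, 19/6}. Each choice, substituted upward through the basis, yields the corresponding point(s) of the solution set.
  x_2 = -4: the earlier basis element becomes x_1 + 4 = 0, giving x_1 = -4 — point (-4, -4).
  x_2 = 19/6: the earlier basis element becomes x_1 + 59/4 = 0, giving x_1 = -59/4 — point (-59/4, 19/6).
Zero-dimensionality of the ideal guarantees finitely many solutions over ℂ.

{(-4, -4), (-59/4, 19/6)}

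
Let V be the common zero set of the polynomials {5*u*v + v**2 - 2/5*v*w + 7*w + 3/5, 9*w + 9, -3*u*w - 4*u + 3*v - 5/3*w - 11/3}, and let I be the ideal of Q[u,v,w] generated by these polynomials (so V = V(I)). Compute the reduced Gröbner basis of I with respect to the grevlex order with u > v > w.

f_1 = 5*u*v + v**2 - 2/5*v*w + 7*w + 3/5, LT = u*v.
f_2 = 9*w + 9, LT = w.
f_3 = -3*u*w - 4*u + 3*v - 5/3*w - 11/3, LT = u*w.

S(f_1,f_3): lcm = u*v*w. S = 1/5*v**2*w - 2/25*v*w**2 - 4/3*u*v + v**2 - 5/9*v*w + 7/5*w**2 - 11/9*v + 3/25*w.
  leading term v**2*w: subtract (1/45*v**2)·f_2 from 1/5*v**2*w - 2/25*v*w**2 - 4/3*u*v + v**2 - 5/9*v*w + 7/5*w**2 - 11/9*v + 3/25*w → -2/25*v*w**2 - 4/3*u*v + 4/5*v**2 - 5/9*v*w + 7/5*w**2 - 11/9*v + 3/25*w
  leading term v*w**2: subtract (-2/225*v*w)·f_2 from -2/25*v*w**2 - 4/3*u*v + 4/5*v**2 - 5/9*v*w + 7/5*w**2 - 11/9*v + 3/25*w → -4/3*u*v + 4/5*v**2 - 107/225*v*w + 7/5*w**2 - 11/9*v + 3/25*w
  leading term u*v: subtract (-4/15)·f_1 from -4/3*u*v + 4/5*v**2 - 107/225*v*w + 7/5*w**2 - 11/9*v + 3/25*w → 16/15*v**2 - 131/225*v*w + 7/5*w**2 - 11/9*v + 149/75*w + 4/25
  leading term v**2: no divisor's leading term divides it; move 16/15*v**2 to the remainder.
  leading term v*w: subtract (-131/2025*v)·f_2 from -131/225*v*w + 7/5*w**2 - 11/9*v + 149/75*w + 4/25 → 7/5*w**2 - 16/25*v + 149/75*w + 4/25
  leading term w**2: subtract (7/45*w)·f_2 from 7/5*w**2 - 16/25*v + 149/75*w + 4/25 → -16/25*v + 44/75*w + 4/25
  leading term v: no divisor's leading term divides it; move -16/25*v to the remainder.
  leading term w: subtract (44/675)·f_2 from 44/75*w + 4/25 → -32/75
  leading term 1: no divisor's leading term divides it; move -32/75 to the remainder.
  remainder 16/15*v**2 - 16/25*v - 32/75 ≠ 0; add g_4 = 16/15*v**2 - 16/25*v - 32/75 to the basis.

S(f_2,f_3): lcm = u*w. S = -1/3*u + v - 5/9*w - 11/9.
  leading term u: no divisor's leading term divides it; move -1/3*u to the remainder.
  leading term v: no divisor's leading term divides it; move v to the remainder.
  leading term w: subtract (-5/81)·f_2 from -5/9*w - 11/9 → -2/3
  leading term 1: no divisor's leading term divides it; move -2/3 to the remainder.
  remainder -1/3*u + v - 2/3 ≠ 0; add g_5 = -1/3*u + v - 2/3 to the basis.

The other S-polynomials (S(f_1,f_2), S(f_1,g_4), S(f_2,g_4), S(f_3,g_4), S(f_1,g_5), S(f_2,g_5), S(f_3,g_5), S(g_4,g_5)) all reduce to 0 modulo the current basis, so we have a Gröbner basis.
Inter-reduce: drop elements whose leading term is divisible by another's, tail-reduce, and make monic.

G = {v**2 - 3/5*v - 2/5, u - 3*v + 2, w + 1}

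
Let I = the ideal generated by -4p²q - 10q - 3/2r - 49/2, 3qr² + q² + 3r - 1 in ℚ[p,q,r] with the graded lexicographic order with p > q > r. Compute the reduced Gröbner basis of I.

This is the nonlinear analogue of row-reducing a linear system.

f_1 = -4p²q - 10q - 3/2r - 49/2, LT = p²q.
f_2 = 3qr² + q² + 3r - 1, LT = qr².

S(f_1,f_2): lcm = p²qr². S = -⅓p²q² - p²r + 5/2qr² + ⅜r³ + ⅓p² + 49/8r².
  leading term p²q²: subtract (1/12q)·f_1 from -⅓p²q² - p²r + 5/2qr² + ⅜r³ + ⅓p² + 49/8r² → -p²r + 5/2qr² + ⅜r³ + ⅓p² + ⅚q² + ⅛qr + 49/8r² + 49/24q
  leading term p²r: no divisor's leading term divides it; move -p²r to the remainder.
  leading term qr²: subtract (⅚)·f_2 from 5/2qr² + ⅜r³ + ⅓p² + ⅚q² + ⅛qr + 49/8r² + 49/24q → ⅜r³ + ⅓p² + ⅛qr + 49/8r² + 49/24q - 5/2r + ⅚
  leading term r³: no divisor's leading term divides it; move ⅜r³ to the remainder.
  leading term p²: no divisor's leading term divides it; move ⅓p² to the remainder.
  leading term qr: no divisor's leading term divides it; move ⅛qr to the remainder.
  leading term r²: no divisor's leading term divides it; move 49/8r² to the remainder.
  leading term q: no divisor's leading term divides it; move 49/24q to the remainder.
  leading term r: no divisor's leading term divides it; move -5/2r to the remainder.
  leading term 1: no divisor's leading term divides it; move ⅚ to the remainder.
  remainder -p²r + ⅜r³ + ⅓p² + ⅛qr + 49/8r² + 49/24q - 5/2r + ⅚ ≠ 0; add g_3 = -p²r + ⅜r³ + ⅓p² + ⅛qr + 49/8r² + 49/24q - 5/2r + ⅚ to the basis.

The other S-polynomials (S(f_1,g_3), S(f_2,g_3)) all reduce to 0 modulo the current basis, so we have a Gröbner basis.

G = {p²q + 5/2q + ⅜r + 49/8, p²r - ⅜r³ - ⅓p² - ⅛qr - 49/8r² - 49/24q + 5/2r - ⅚, qr² + ⅓q² + r - ⅓}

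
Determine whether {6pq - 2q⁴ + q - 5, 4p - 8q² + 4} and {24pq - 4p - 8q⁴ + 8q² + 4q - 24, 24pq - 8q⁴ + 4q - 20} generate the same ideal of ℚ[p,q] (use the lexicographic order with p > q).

For a fixed monomial order, each ideal has a unique reduced Gröbner basis; comparing bases decides equality.
Buchberger on the first generating set:
f_1 = 6pq - 2q⁴ + q - 5, LT = pq.
f_2 = 4p - 8q² + 4, LT = p.

S(f_1,f_2): lcm = pq. S = -⅓q⁴ + 2q³ - ⅚q - ⅚.
  leading term q⁴: no divisor's leading term divides it; move -⅓q⁴ to the remainder.
  leading term q³: no divisor's leading term divides it; move 2q³ to the remainder.
  leading term q: no divisor's leading term divides it; move -⅚q to the remainder.
  leading term 1: no divisor's leading term divides it; move -⅚ to the remainder.
  remainder -⅓q⁴ + 2q³ - ⅚q - ⅚ ≠ 0; add g_3 = -⅓q⁴ + 2q³ - ⅚q - ⅚ to the basis.

The other S-polynomials (S(f_1,g_3), S(f_2,g_3)) all reduce to 0 modulo the current basis, so we have a Gröbner basis.
Inter-reduce: drop elements whose leading term is divisible by another's, tail-reduce, and make monic.
Reduced Gröbner basis: {p - 2q² + 1, q⁴ - 6q³ + 5/2q + 5/2}.

Buchberger on the second generating set:
h_1 = 24pq - 4p - 8q⁴ + 8q² + 4q - 24, LT = pq.
h_2 = 24pq - 8q⁴ + 4q - 20, LT = pq.

S(h_1,h_2): lcm = pq. S = -⅙p + ⅓q² - ⅙.
  leading term p: no divisor's leading term divides it; move -⅙p to the remainder.
  leading term q²: no divisor's leading term divides it; move ⅓q² to the remainder.
  leading term 1: no divisor's leading term divides it; move -⅙ to the remainder.
  remainder -⅙p + ⅓q² - ⅙ ≠ 0; add k_3 = -⅙p + ⅓q² - ⅙ to the basis.

S(h_1,k_3): lcm = pq. S = -⅙p - ⅓q⁴ + 2q³ + ⅓q² - ⅚q - 1.
  leading term p: subtract (1)·k_3 from -⅙p - ⅓q⁴ + 2q³ + ⅓q² - ⅚q - 1 → -⅓q⁴ + 2q³ - ⅚q - ⅚
  leading term q⁴: no divisor's leading term divides it; move -⅓q⁴ to the remainder.
  leading term q³: no divisor's leading term divides it; move 2q³ to the remainder.
  leading term q: no divisor's leading term divides it; move -⅚q to the remainder.
  leading term 1: no divisor's leading term divides it; move -⅚ to the remainder.
  remainder -⅓q⁴ + 2q³ - ⅚q - ⅚ ≠ 0; add k_4 = -⅓q⁴ + 2q³ - ⅚q - ⅚ to the basis.

The other S-polynomials (S(h_2,k_3), S(h_1,k_4), S(h_2,k_4), S(k_3,k_4)) all reduce to 0 modulo the current basis, so we have a Gröbner basis.
Inter-reduce: drop elements whose leading term is divisible by another's, tail-reduce, and make monic.
Reduced Gröbner basis: {p - 2q² + 1, q⁴ - 6q³ + 5/2q + 5/2}.

These coincide, so the ideals are equal.
The same test decides containment: I ⊆ J iff every generator of I reduces to 0 modulo a Gröbner basis of J.

Yes, the ideals are equal.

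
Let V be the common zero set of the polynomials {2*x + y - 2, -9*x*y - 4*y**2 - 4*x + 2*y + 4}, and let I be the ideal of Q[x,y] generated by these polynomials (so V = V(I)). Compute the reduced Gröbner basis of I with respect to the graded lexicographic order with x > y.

f_1 = 2*x + y - 2, LT = x.
f_2 = -9*x*y - 4*y**2 - 4*x + 2*y + 4, LT = x*y.

S(f_1,f_2): lcm = x*y. S = 1/18*y**2 - 4/9*x - 7/9*y + 4/9.
  leading term y**2: no divisor's leading term divides it; move 1/18*y**2 to the remainder.
  leading term x: subtract (-2/9)·f_1 from -4/9*x - 7/9*y + 4/9 → -5/9*y
  leading term y: no divisor's leading term divides it; move -5/9*y to the remainder.
  remainder 1/18*y**2 - 5/9*y ≠ 0; add g_3 = 1/18*y**2 - 5/9*y to the basis.

S(f_1,g_3): leading monomials are coprime, so the S-polynomial reduces to 0 (Buchberger's first criterion).
S(f_2,g_3): lcm = x*y**2. S = 4/9*y**3 + 94/9*x*y - 2/9*y**2 - 4/9*y.
  leading term y**3: subtract (8*y)·g_3 from 4/9*y**3 + 94/9*x*y - 2/9*y**2 - 4/9*y → 94/9*x*y + 38/9*y**2 - 4/9*y
  leading term x*y: subtract (47/9*y)·f_1 from 94/9*x*y + 38/9*y**2 - 4/9*y → -y**2 + 10*y
  leading term y**2: subtract (-18)·g_3 from -y**2 + 10*y → 0
  remainder 0.

Every S-polynomial of the final basis reduces to 0, so we have a Gröbner basis.
Inter-reduce: drop elements whose leading term is divisible by another's, tail-reduce, and make monic.

G = {y**2 - 10*y, x + 1/2*y - 1}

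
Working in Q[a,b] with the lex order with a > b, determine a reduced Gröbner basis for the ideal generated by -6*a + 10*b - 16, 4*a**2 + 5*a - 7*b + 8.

f_1 = -6*a + 10*b - 16, LT = a.
f_2 = 4*a**2 + 5*a - 7*b + 8, LT = a**2.

S(f_1,f_2): lcm = a**2. S = -5/3*a*b + 17/12*a + 7/4*b - 2.
  reduce S modulo (f_1, f_2):
  remainder -25/9*b**2 + 77/9*b - 52/9 ≠ 0; add g_3 = -25/9*b**2 + 77/9*b - 52/9 to the basis.

The other S-polynomials (S(f_1,g_3), S(f_2,g_3)) all reduce to 0 modulo the current basis, so we have a Gröbner basis.
Inter-reduce: drop elements whose leading term is divisible by another's, tail-reduce, and make monic.

G = {a - 5/3*b + 8/3, b**2 - 77/25*b + 52/25}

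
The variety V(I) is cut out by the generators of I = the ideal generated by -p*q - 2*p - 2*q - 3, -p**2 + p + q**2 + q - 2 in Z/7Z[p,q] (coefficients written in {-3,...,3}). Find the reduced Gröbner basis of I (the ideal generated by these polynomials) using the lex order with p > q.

f_1 = -p*q - 2*p - 2*q - 3, LT = p*q.
f_2 = -p**2 + p + q**2 + q - 2, LT = p**2.

S(f_1,f_2): lcm = p**2*q. S = 2*p**2 + 3*p*q + 3*p + q**3 + q**2 - 2*q.
  leading term p**2: subtract (-2)·f_2 from 2*p**2 + 3*p*q + 3*p + q**3 + q**2 - 2*q → 3*p*q - 2*p + q**3 + 3*q**2 + 3
  leading term p*q: subtract (-3)·f_1 from 3*p*q - 2*p + q**3 + 3*q**2 + 3 → -p + q**3 + 3*q**2 + q + 1
  leading term p: no divisor's leading term divides it; move -p to the remainder.
  leading term q**3: no divisor's leading term divides it; move q**3 to the remainder.
  leading term q**2: no divisor's leading term divides it; move 3*q**2 to the remainder.
  leading term q: no divisor's leading term divides it; move q to the remainder.
  leading term 1: no divisor's leading term divides it; move 1 to the remainder.
  remainder -p + q**3 + 3*q**2 + q + 1 ≠ 0; add g_3 = -p + q**3 + 3*q**2 + q + 1 to the basis.

S(f_1,g_3): lcm = p*q. S = 2*p + q**4 + 3*q**3 + q**2 + 3*q + 3.
  leading term p: subtract (-2)·g_3 from 2*p + q**4 + 3*q**3 + q**2 + 3*q + 3 → q**4 - 2*q**3 - 2*q - 2
  leading term q**4: no divisor's leading term divides it; move q**4 to the remainder.
  leading term q**3: no divisor's leading term divides it; move -2*q**3 to the remainder.
  leading term q: no divisor's leading term divides it; move -2*q to the remainder.
  leading term 1: no divisor's leading term divides it; move -2 to the remainder.
  remainder q**4 - 2*q**3 - 2*q - 2 ≠ 0; add g_4 = q**4 - 2*q**3 - 2*q - 2 to the basis.

The other S-polynomials (S(f_2,g_3), S(f_1,g_4), S(f_2,g_4), S(g_3,g_4)) all reduce to 0 modulo the current basis, so we have a Gröbner basis.
Inter-reduce: drop elements whose leading term is divisible by another's, tail-reduce, and make monic.

G = {p - q**3 - 3*q**2 - q - 1, q**4 - 2*q**3 - 2*q - 2}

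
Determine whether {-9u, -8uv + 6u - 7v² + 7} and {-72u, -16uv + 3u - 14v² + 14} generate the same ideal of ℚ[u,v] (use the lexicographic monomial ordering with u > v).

Yes, the ideals are equal.

Two ideals are equal iff their reduced Gröbner bases coincide (the reduced basis is unique for a fixed ordering).
Buchberger on the first generating set:
f_1 = -9u, LT = u.
f_2 = -8uv + 6u - 7v² + 7, LT = uv.

S(f_1,f_2): lcm = uv. S = ¾u - ⅞v² + ⅞.
  leading term u: subtract (-1/12)·f_1 from ¾u - ⅞v² + ⅞ → -⅞v² + ⅞
  leading term v²: no divisor's leading term divides it; move -⅞v² to the remainder.
  leading term 1: no divisor's leading term divides it; move ⅞ to the remainder.
  remainder -⅞v² + ⅞ ≠ 0; add g_3 = -⅞v² + ⅞ to the basis.

The other S-polynomials (S(f_1,g_3), S(f_2,g_3)) all reduce to 0 modulo the current basis, so we have a Gröbner basis.
Inter-reduce: drop elements whose leading term is divisible by another's, tail-reduce, and make monic.
Reduced Gröbner basis: {u, v² - 1}.

Buchberger on the second generating set:
h_1 = -72u, LT = u.
h_2 = -16uv + 3u - 14v² + 14, LT = uv.

S(h_1,h_2): lcm = uv. S = 3/16u - ⅞v² + ⅞.
  leading term u: subtract (-1/384)·h_1 from 3/16u - ⅞v² + ⅞ → -⅞v² + ⅞
  leading term v²: no divisor's leading term divides it; move -⅞v² to the remainder.
  leading term 1: no divisor's leading term divides it; move ⅞ to the remainder.
  remainder -⅞v² + ⅞ ≠ 0; add k_3 = -⅞v² + ⅞ to the basis.

The other S-polynomials (S(h_1,k_3), S(h_2,k_3)) all reduce to 0 modulo the current basis, so we have a Gröbner basis.
Inter-reduce: drop elements whose leading term is divisible by another's, tail-reduce, and make monic.
Reduced Gröbner basis: {u, v² - 1}.

These coincide, so the ideals are equal.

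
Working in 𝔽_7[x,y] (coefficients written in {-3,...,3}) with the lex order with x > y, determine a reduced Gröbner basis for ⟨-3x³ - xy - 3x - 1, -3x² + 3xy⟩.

G = {x - y, y³ - 2y² + y - 2}

f_1 = -3x³ - xy - 3x - 1, LT = x³.
f_2 = -3x² + 3xy, LT = x².

S(f_1,f_2): lcm = x³. S = x²y - 2xy + x - 2.
  leading term x²y: subtract (2y)·f_2 from x²y - 2xy + x - 2 → xy² - 2xy + x - 2
  leading term xy²: no divisor's leading term divides it; move xy² to the remainder.
  leading term xy: no divisor's leading term divides it; move -2xy to the remainder.
  leading term x: no divisor's leading term divides it; move x to the remainder.
  leading term 1: no divisor's leading term divides it; move -2 to the remainder.
  remainder xy² - 2xy + x - 2 ≠ 0; add g_3 = xy² - 2xy + x - 2 to the basis.

S(f_1,g_3): lcm = x³y². S = 2x³y - x³ + 2x² - 2xy³ + xy² - 2y².
  leading term x³y: subtract (-3y)·f_1 from 2x³y - x³ + 2x² - 2xy³ + xy² - 2y² → -x³ + 2x² - 2xy³ - 2xy² - 2xy - 2y² - 3y
  leading term x³: subtract (-2)·f_1 from -x³ + 2x² - 2xy³ - 2xy² - 2xy - 2y² - 3y → 2x² - 2xy³ - 2xy² + 3xy + x - 2y² - 3y - 2
  leading term x²: subtract (-3)·f_2 from 2x² - 2xy³ - 2xy² + 3xy + x - 2y² - 3y - 2 → -2xy³ - 2xy² - 2xy + x - 2y² - 3y - 2
  leading term xy³: subtract (-2y)·g_3 from -2xy³ - 2xy² - 2xy + x - 2y² - 3y - 2 → xy² + x - 2y² - 2
  leading term xy²: subtract (1)·g_3 from xy² + x - 2y² - 2 → 2xy - 2y²
  leading term xy: no divisor's leading term divides it; move 2xy to the remainder.
  leading term y²: no divisor's leading term divides it; move -2y² to the remainder.
  remainder 2xy - 2y² ≠ 0; add g_4 = 2xy - 2y² to the basis.

S(f_2,g_3): lcm = x²y². S = 2x²y - x² - xy³ + 2x.
  leading term x²y: subtract (-3y)·f_2 from 2x²y - x² - xy³ + 2x → -x² - xy³ + 2xy² + 2x
  leading term x²: subtract (-2)·f_2 from -x² - xy³ + 2xy² + 2x → -xy³ + 2xy² - xy + 2x
  leading term xy³: subtract (-y)·g_3 from -xy³ + 2xy² - xy + 2x → 2x - 2y
  leading term x: no divisor's leading term divides it; move 2x to the remainder.
  leading term y: no divisor's leading term divides it; move -2y to the remainder.
  remainder 2x - 2y ≠ 0; add g_5 = 2x - 2y to the basis.

S(g_3,g_4): lcm = xy². S = -2xy + x + y³ - 2.
  leading term xy: subtract (-1)·g_4 from -2xy + x + y³ - 2 → x + y³ - 2y² - 2
  leading term x: subtract (-3)·g_5 from x + y³ - 2y² - 2 → y³ - 2y² + y - 2
  leading term y³: no divisor's leading term divides it; move y³ to the remainder.
  leading term y²: no divisor's leading term divides it; move -2y² to the remainder.
  leading term y: no divisor's leading term divides it; move y to the remainder.
  leading term 1: no divisor's leading term divides it; move -2 to the remainder.
  remainder y³ - 2y² + y - 2 ≠ 0; add g_6 = y³ - 2y² + y - 2 to the basis.

The other S-polynomials (S(f_1,g_4), S(f_2,g_4), S(f_1,g_5), S(f_2,g_5), S(g_3,g_5), S(g_4,g_5), S(f_1,g_6), S(f_2,g_6), S(g_3,g_6), S(g_4,g_6), S(g_5,g_6)) all reduce to 0 modulo the current basis, so we have a Gröbner basis.
Inter-reduce: drop elements whose leading term is divisible by another's, tail-reduce, and make monic.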